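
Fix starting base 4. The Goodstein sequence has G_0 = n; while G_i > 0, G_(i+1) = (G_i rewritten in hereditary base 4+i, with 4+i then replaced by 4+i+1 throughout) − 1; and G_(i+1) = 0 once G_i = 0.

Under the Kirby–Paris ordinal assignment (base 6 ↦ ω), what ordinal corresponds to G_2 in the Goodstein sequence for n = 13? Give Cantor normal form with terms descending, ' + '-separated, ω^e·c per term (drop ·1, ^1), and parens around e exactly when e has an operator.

i=0: 13 = 3·4 + 1 (b=4); 4→5: 3·5 + 1 = 16; 16−1 = 15
i=1: 15 = 3·5 (b=5); 5→6: 3·6 = 18; 18−1 = 17

ω·2 + 5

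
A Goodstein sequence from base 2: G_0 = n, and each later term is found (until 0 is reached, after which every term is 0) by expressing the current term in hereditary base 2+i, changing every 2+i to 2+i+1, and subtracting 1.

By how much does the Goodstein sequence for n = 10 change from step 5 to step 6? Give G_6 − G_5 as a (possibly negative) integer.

(0) 10|_2 = 2^(2 + 1) + 2 ↦ 3^(3 + 1) + 3|_3 = 84 ⇒ 83
(1) 83|_3 = 3^(3 + 1) + 2 ↦ 4^(4 + 1) + 2|_4 = 1026 ⇒ 1025
(2) 1025|_4 = 4^(4 + 1) + 1 ↦ 5^(5 + 1) + 1|_5 = 15626 ⇒ 15625
(3) 15625|_5 = 5^(5 + 1) ↦ 6^(6 + 1)|_6 = 279936 ⇒ 279935
(4) 279935|_6 = 5·6^6 + 5·6^5 + 5·6^4 + 5·6^3 + 5·6^2 + 5·6 + 5 ↦ 5·7^7 + 5·7^5 + 5·7^4 + 5·7^3 + 5·7^2 + 5·7 + 5|_7 = 4215755 ⇒ 4215754
(5) 4215754|_7 = 5·7^7 + 5·7^5 + 5·7^4 + 5·7^3 + 5·7^2 + 5·7 + 4 ↦ 5·8^8 + 5·8^5 + 5·8^4 + 5·8^3 + 5·8^2 + 5·8 + 4|_8 = 84073324 ⇒ 84073323

79857569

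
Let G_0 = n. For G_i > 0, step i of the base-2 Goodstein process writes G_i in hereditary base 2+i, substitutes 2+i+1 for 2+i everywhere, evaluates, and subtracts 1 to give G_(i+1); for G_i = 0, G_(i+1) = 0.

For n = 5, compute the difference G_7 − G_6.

703

G_0 = 5. HB_2(5) = 2^2 + 1. Bump = 28. G_1 = 27.
G_1 = 27. HB_3(27) = 3^3. Bump = 256. G_2 = 255.
G_2 = 255. HB_4(255) = 3·4^3 + 3·4^2 + 3·4 + 3. Bump = 468. G_3 = 467.
G_3 = 467. HB_5(467) = 3·5^3 + 3·5^2 + 3·5 + 2. Bump = 776. G_4 = 775.
G_4 = 775. HB_6(775) = 3·6^3 + 3·6^2 + 3·6 + 1. Bump = 1198. G_5 = 1197.
G_5 = 1197. HB_7(1197) = 3·7^3 + 3·7^2 + 3·7. Bump = 1752. G_6 = 1751.
G_6 = 1751. HB_8(1751) = 3·8^3 + 3·8^2 + 2·8 + 7. Bump = 2455. G_7 = 2454.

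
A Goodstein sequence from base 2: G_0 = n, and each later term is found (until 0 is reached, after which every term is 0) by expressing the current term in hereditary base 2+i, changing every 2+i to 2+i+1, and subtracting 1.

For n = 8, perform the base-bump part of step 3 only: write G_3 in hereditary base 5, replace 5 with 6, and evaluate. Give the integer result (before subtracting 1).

8 —HB2→ 2^(2 + 1) —bump→ 3^(3 + 1) = 81 —(−1)→ 80
80 —HB3→ 2·3^3 + 2·3^2 + 2·3 + 2 —bump→ 2·4^4 + 2·4^2 + 2·4 + 2 = 554 —(−1)→ 553
553 —HB4→ 2·4^4 + 2·4^2 + 2·4 + 1 —bump→ 2·5^5 + 2·5^2 + 2·5 + 1 = 6311 —(−1)→ 6310
6310 —HB5→ 2·5^5 + 2·5^2 + 2·5 —bump→ 2·6^6 + 2·6^2 + 2·6 = 93396 —(−1)→ 93395

93396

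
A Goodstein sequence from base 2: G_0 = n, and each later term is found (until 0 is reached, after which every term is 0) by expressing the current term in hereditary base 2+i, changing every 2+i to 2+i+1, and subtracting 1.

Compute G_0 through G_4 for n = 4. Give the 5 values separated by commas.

4, 26, 41, 60, 83

base 2: 4 = 2^2; at 3: 3^3 = 27; next = 26
base 3: 26 = 2·3^2 + 2·3 + 2; at 4: 2·4^2 + 2·4 + 2 = 42; next = 41
base 4: 41 = 2·4^2 + 2·4 + 1; at 5: 2·5^2 + 2·5 + 1 = 61; next = 60
base 5: 60 = 2·5^2 + 2·5; at 6: 2·6^2 + 2·6 = 84; next = 83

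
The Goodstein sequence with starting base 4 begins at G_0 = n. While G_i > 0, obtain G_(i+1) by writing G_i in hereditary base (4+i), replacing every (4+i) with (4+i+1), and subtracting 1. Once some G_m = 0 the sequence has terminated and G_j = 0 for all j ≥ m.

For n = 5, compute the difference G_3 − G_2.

-1

base 4: 5 = 4 + 1; at 5: 5 + 1 = 6; next = 5
base 5: 5 = 5; at 6: 6 = 6; next = 5
base 6: 5 = 5; at 7: 5 = 5; next = 4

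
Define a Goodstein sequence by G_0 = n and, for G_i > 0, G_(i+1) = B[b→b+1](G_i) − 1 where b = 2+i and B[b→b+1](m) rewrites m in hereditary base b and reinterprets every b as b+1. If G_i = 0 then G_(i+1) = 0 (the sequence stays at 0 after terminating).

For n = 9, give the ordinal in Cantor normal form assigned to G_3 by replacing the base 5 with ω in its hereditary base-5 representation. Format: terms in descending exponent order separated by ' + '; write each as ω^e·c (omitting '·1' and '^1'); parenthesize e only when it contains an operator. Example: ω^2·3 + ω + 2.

ω^ω·3 + ω^3·3 + ω^2·3 + ω·3 + 2

9 —HB2→ 2^(2 + 1) + 1 —bump→ 3^(3 + 1) + 1 = 82 —(−1)→ 81
81 —HB3→ 3^(3 + 1) —bump→ 4^(4 + 1) = 1024 —(−1)→ 1023
1023 —HB4→ 3·4^4 + 3·4^3 + 3·4^2 + 3·4 + 3 —bump→ 3·5^5 + 3·5^3 + 3·5^2 + 3·5 + 3 = 9843 —(−1)→ 9842
9842 —HB5→ 3·5^5 + 3·5^3 + 3·5^2 + 3·5 + 2 —bump→ 3·6^6 + 3·6^3 + 3·6^2 + 3·6 + 2 = 140744 —(−1)→ 140743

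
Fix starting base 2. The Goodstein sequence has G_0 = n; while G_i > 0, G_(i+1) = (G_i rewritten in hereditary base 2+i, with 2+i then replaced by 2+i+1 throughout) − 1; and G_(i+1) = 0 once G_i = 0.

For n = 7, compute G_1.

30

base 2: 7 = 2^2 + 2 + 1; at 3: 3^3 + 3 + 1 = 31; next = 30
base 3: 30 = 3^3 + 3; at 4: 4^4 + 4 = 260; next = 259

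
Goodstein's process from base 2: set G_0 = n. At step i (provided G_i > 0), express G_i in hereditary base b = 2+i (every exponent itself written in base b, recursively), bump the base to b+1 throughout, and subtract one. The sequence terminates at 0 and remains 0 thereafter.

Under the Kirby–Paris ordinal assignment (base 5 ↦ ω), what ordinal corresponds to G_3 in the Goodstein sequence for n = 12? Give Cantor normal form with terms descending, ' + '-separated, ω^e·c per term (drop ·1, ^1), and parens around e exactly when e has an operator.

ω^(ω + 1) + ω^2·2 + ω·2

step 0: 12 = 2^(2 + 1) + 2^2; sub 3 for 2: 3^(3 + 1) + 3^3; = 108; G_1 = 108−1 = 107
step 1: 107 = 3^(3 + 1) + 2·3^2 + 2·3 + 2; sub 4 for 3: 4^(4 + 1) + 2·4^2 + 2·4 + 2; = 1066; G_2 = 1066−1 = 1065
step 2: 1065 = 4^(4 + 1) + 2·4^2 + 2·4 + 1; sub 5 for 4: 5^(5 + 1) + 2·5^2 + 2·5 + 1; = 15686; G_3 = 15686−1 = 15685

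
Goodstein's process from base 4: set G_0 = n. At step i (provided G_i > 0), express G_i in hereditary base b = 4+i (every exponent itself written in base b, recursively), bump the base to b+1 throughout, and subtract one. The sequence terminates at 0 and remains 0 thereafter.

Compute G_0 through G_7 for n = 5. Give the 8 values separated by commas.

5, 5, 5, 4, 3, 2, 1, 0

G_0=5  [base 4] 4 + 1  →[4↦5]→  5 + 1 = 6  −1 ⇒ G_1=5
G_1=5  [base 5] 5  →[5↦6]→  6 = 6  −1 ⇒ G_2=5
G_2=5  [base 6] 5  →[6↦7]→  5 = 5  −1 ⇒ G_3=4
G_3=4  [base 7] 4  →[7↦8]→  4 = 4  −1 ⇒ G_4=3
G_4=3  [base 8] 3  →[8↦9]→  3 = 3  −1 ⇒ G_5=2
G_5=2  [base 9] 2  →[9↦10]→  2 = 2  −1 ⇒ G_6=1
G_6=1  [base 10] 1  →[10↦11]→  1 = 1  −1 ⇒ G_7=0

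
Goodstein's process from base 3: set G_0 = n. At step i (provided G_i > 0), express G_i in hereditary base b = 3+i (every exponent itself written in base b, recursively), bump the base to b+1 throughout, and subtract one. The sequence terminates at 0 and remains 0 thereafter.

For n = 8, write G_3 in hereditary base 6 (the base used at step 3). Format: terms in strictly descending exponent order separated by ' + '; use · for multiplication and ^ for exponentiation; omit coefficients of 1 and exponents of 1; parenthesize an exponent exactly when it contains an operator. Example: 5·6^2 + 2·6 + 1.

i=0: 8 = 2·3 + 2 (b=3); 3→4: 2·4 + 2 = 10; 10−1 = 9
i=1: 9 = 2·4 + 1 (b=4); 4→5: 2·5 + 1 = 11; 11−1 = 10
i=2: 10 = 2·5 (b=5); 5→6: 2·6 = 12; 12−1 = 11
i=3: 11 = 6 + 5 (b=6); 6→7: 7 + 5 = 12; 12−1 = 11

6 + 5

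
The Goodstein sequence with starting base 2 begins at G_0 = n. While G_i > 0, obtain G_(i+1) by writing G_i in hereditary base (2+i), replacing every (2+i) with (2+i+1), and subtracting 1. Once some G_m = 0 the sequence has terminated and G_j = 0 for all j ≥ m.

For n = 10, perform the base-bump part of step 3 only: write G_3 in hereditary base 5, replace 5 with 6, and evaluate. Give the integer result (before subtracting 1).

279936

base 2: 10 = 2^(2 + 1) + 2; at 3: 3^(3 + 1) + 3 = 84; next = 83
base 3: 83 = 3^(3 + 1) + 2; at 4: 4^(4 + 1) + 2 = 1026; next = 1025
base 4: 1025 = 4^(4 + 1) + 1; at 5: 5^(5 + 1) + 1 = 15626; next = 15625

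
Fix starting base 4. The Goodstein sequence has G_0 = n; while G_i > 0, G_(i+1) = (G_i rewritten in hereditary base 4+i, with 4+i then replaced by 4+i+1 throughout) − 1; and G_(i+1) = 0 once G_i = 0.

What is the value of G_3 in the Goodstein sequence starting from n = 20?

base 4: 20 = 4^2 + 4; at 5: 5^2 + 5 = 30; next = 29
base 5: 29 = 5^2 + 4; at 6: 6^2 + 4 = 40; next = 39
base 6: 39 = 6^2 + 3; at 7: 7^2 + 3 = 52; next = 51
base 7: 51 = 7^2 + 2; at 8: 8^2 + 2 = 66; next = 65

51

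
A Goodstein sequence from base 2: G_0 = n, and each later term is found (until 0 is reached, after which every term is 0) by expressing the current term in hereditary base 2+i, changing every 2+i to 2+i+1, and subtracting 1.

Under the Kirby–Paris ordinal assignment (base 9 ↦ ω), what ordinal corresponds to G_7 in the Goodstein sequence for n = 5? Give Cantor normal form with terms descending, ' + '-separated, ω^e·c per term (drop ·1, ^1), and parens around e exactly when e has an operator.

ω^3·3 + ω^2·3 + ω·2 + 6

5 —HB2→ 2^2 + 1 —bump→ 3^3 + 1 = 28 —(−1)→ 27
27 —HB3→ 3^3 —bump→ 4^4 = 256 —(−1)→ 255
255 —HB4→ 3·4^3 + 3·4^2 + 3·4 + 3 —bump→ 3·5^3 + 3·5^2 + 3·5 + 3 = 468 —(−1)→ 467
467 —HB5→ 3·5^3 + 3·5^2 + 3·5 + 2 —bump→ 3·6^3 + 3·6^2 + 3·6 + 2 = 776 —(−1)→ 775
775 —HB6→ 3·6^3 + 3·6^2 + 3·6 + 1 —bump→ 3·7^3 + 3·7^2 + 3·7 + 1 = 1198 —(−1)→ 1197
1197 —HB7→ 3·7^3 + 3·7^2 + 3·7 —bump→ 3·8^3 + 3·8^2 + 3·8 = 1752 —(−1)→ 1751
1751 —HB8→ 3·8^3 + 3·8^2 + 2·8 + 7 —bump→ 3·9^3 + 3·9^2 + 2·9 + 7 = 2455 —(−1)→ 2454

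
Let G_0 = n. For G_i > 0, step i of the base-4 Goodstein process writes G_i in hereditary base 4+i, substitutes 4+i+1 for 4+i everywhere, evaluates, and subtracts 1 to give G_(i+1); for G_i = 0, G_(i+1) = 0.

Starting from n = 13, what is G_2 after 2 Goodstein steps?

step 0: 13 = 3·4 + 1; sub 5 for 4: 3·5 + 1; = 16; G_1 = 16−1 = 15
step 1: 15 = 3·5; sub 6 for 5: 3·6; = 18; G_2 = 18−1 = 17
step 2: 17 = 2·6 + 5; sub 7 for 6: 2·7 + 5; = 19; G_3 = 19−1 = 18

17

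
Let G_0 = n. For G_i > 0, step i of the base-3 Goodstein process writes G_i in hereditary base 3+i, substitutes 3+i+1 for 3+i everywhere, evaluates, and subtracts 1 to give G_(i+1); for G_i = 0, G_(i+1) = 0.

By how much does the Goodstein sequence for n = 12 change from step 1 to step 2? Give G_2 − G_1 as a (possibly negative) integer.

G_0=12  [base 3] 3^2 + 3  →[3↦4]→  4^2 + 4 = 20  −1 ⇒ G_1=19
G_1=19  [base 4] 4^2 + 3  →[4↦5]→  5^2 + 3 = 28  −1 ⇒ G_2=27

8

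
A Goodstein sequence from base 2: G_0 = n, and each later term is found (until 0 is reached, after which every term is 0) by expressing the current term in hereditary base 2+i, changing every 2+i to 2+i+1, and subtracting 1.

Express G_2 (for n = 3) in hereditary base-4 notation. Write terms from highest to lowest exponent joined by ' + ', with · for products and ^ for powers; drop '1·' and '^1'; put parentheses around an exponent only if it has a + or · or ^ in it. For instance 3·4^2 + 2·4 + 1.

3

G_0=3  [base 2] 2 + 1  →[2↦3]→  3 + 1 = 4  −1 ⇒ G_1=3
G_1=3  [base 3] 3  →[3↦4]→  4 = 4  −1 ⇒ G_2=3
G_2=3  [base 4] 3  →[4↦5]→  3 = 3  −1 ⇒ G_3=2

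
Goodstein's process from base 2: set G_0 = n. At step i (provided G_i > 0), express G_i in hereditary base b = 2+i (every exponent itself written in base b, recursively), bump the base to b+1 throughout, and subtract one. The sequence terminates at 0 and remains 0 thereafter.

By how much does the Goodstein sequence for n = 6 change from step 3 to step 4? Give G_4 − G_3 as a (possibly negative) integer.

6 —HB2→ 2^2 + 2 —bump→ 3^3 + 3 = 30 —(−1)→ 29
29 —HB3→ 3^3 + 2 —bump→ 4^4 + 2 = 258 —(−1)→ 257
257 —HB4→ 4^4 + 1 —bump→ 5^5 + 1 = 3126 —(−1)→ 3125
3125 —HB5→ 5^5 —bump→ 6^6 = 46656 —(−1)→ 46655

43530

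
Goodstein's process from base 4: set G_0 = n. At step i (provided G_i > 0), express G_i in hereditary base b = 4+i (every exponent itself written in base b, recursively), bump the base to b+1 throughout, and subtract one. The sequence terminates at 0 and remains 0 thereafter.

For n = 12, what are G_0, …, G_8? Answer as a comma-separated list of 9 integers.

12, 14, 15, 16, 17, 18, 19, 19, 19

base 4: 12 = 3·4; at 5: 3·5 = 15; next = 14
base 5: 14 = 2·5 + 4; at 6: 2·6 + 4 = 16; next = 15
base 6: 15 = 2·6 + 3; at 7: 2·7 + 3 = 17; next = 16
base 7: 16 = 2·7 + 2; at 8: 2·8 + 2 = 18; next = 17
base 8: 17 = 2·8 + 1; at 9: 2·9 + 1 = 19; next = 18
base 9: 18 = 2·9; at 10: 2·10 = 20; next = 19
base 10: 19 = 10 + 9; at 11: 11 + 9 = 20; next = 19
base 11: 19 = 11 + 8; at 12: 12 + 8 = 20; next = 19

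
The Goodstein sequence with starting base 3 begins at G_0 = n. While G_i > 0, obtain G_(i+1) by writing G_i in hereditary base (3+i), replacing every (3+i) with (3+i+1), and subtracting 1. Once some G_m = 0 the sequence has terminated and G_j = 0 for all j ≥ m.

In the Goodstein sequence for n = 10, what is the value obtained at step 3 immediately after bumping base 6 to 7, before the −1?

base 3: 10 = 3^2 + 1; at 4: 4^2 + 1 = 17; next = 16
base 4: 16 = 4^2; at 5: 5^2 = 25; next = 24
base 5: 24 = 4·5 + 4; at 6: 4·6 + 4 = 28; next = 27

31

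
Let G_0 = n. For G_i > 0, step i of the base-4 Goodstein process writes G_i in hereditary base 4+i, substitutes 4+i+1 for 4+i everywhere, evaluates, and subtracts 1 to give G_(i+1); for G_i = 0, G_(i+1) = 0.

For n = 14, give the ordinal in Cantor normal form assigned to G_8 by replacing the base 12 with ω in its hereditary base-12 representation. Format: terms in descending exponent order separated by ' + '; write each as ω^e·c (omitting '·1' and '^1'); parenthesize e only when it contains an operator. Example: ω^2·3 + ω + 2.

[0] 14 ≡ 3·4 + 2 (base 4). Lift 5: 17. −1: 16.
[1] 16 ≡ 3·5 + 1 (base 5). Lift 6: 19. −1: 18.
[2] 18 ≡ 3·6 (base 6). Lift 7: 21. −1: 20.
[3] 20 ≡ 2·7 + 6 (base 7). Lift 8: 22. −1: 21.
[4] 21 ≡ 2·8 + 5 (base 8). Lift 9: 23. −1: 22.
[5] 22 ≡ 2·9 + 4 (base 9). Lift 10: 24. −1: 23.
[6] 23 ≡ 2·10 + 3 (base 10). Lift 11: 25. −1: 24.
[7] 24 ≡ 2·11 + 2 (base 11). Lift 12: 26. −1: 25.
[8] 25 ≡ 2·12 + 1 (base 12). Lift 13: 27. −1: 26.

ω·2 + 1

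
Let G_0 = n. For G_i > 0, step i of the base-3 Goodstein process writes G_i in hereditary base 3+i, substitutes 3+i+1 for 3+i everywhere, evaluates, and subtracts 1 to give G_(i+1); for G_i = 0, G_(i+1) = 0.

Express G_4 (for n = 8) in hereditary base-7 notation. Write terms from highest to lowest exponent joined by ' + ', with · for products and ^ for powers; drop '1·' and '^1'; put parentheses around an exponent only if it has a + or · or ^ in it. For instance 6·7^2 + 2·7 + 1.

7 + 4

i=0: 8 = 2·3 + 2 (b=3); 3→4: 2·4 + 2 = 10; 10−1 = 9
i=1: 9 = 2·4 + 1 (b=4); 4→5: 2·5 + 1 = 11; 11−1 = 10
i=2: 10 = 2·5 (b=5); 5→6: 2·6 = 12; 12−1 = 11
i=3: 11 = 6 + 5 (b=6); 6→7: 7 + 5 = 12; 12−1 = 11
i=4: 11 = 7 + 4 (b=7); 7→8: 8 + 4 = 12; 12−1 = 11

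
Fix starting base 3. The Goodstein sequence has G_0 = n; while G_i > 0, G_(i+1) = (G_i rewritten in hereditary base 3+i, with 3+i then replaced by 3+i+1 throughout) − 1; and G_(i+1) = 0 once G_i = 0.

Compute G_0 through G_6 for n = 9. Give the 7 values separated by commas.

[0] 9 ≡ 3^2 (base 3). Lift 4: 16. −1: 15.
[1] 15 ≡ 3·4 + 3 (base 4). Lift 5: 18. −1: 17.
[2] 17 ≡ 3·5 + 2 (base 5). Lift 6: 20. −1: 19.
[3] 19 ≡ 3·6 + 1 (base 6). Lift 7: 22. −1: 21.
[4] 21 ≡ 3·7 (base 7). Lift 8: 24. −1: 23.
[5] 23 ≡ 2·8 + 7 (base 8). Lift 9: 25. −1: 24.

9, 15, 17, 19, 21, 23, 24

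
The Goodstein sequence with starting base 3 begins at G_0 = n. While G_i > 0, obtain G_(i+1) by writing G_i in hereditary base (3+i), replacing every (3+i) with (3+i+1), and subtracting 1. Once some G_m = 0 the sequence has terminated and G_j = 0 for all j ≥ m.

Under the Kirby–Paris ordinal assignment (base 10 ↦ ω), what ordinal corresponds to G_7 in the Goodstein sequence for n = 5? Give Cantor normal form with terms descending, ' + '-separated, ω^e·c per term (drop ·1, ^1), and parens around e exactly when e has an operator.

(0) 5|_3 = 3 + 2 ↦ 4 + 2|_4 = 6 ⇒ 5
(1) 5|_4 = 4 + 1 ↦ 5 + 1|_5 = 6 ⇒ 5
(2) 5|_5 = 5 ↦ 6|_6 = 6 ⇒ 5
(3) 5|_6 = 5 ↦ 5|_7 = 5 ⇒ 4
(4) 4|_7 = 4 ↦ 4|_8 = 4 ⇒ 3
(5) 3|_8 = 3 ↦ 3|_9 = 3 ⇒ 2
(6) 2|_9 = 2 ↦ 2|_10 = 2 ⇒ 1

1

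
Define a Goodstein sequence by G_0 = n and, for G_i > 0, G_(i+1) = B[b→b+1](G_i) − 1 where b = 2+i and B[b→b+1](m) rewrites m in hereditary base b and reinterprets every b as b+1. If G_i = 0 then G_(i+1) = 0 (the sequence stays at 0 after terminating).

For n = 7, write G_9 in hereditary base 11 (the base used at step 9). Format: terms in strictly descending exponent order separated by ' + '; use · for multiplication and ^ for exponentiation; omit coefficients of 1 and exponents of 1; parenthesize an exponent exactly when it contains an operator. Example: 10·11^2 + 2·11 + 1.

[0] 7 ≡ 2^2 + 2 + 1 (base 2). Lift 3: 31. −1: 30.
[1] 30 ≡ 3^3 + 3 (base 3). Lift 4: 260. −1: 259.
[2] 259 ≡ 4^4 + 3 (base 4). Lift 5: 3128. −1: 3127.
[3] 3127 ≡ 5^5 + 2 (base 5). Lift 6: 46658. −1: 46657.
[4] 46657 ≡ 6^6 + 1 (base 6). Lift 7: 823544. −1: 823543.
[5] 823543 ≡ 7^7 (base 7). Lift 8: 16777216. −1: 16777215.
[6] 16777215 ≡ 7·8^7 + 7·8^6 + 7·8^5 + 7·8^4 + 7·8^3 + 7·8^2 + 7·8 + 7 (base 8). Lift 9: 37665880. −1: 37665879.
[7] 37665879 ≡ 7·9^7 + 7·9^6 + 7·9^5 + 7·9^4 + 7·9^3 + 7·9^2 + 7·9 + 6 (base 9). Lift 10: 77777776. −1: 77777775.
[8] 77777775 ≡ 7·10^7 + 7·10^6 + 7·10^5 + 7·10^4 + 7·10^3 + 7·10^2 + 7·10 + 5 (base 10). Lift 11: 150051214. −1: 150051213.

7·11^7 + 7·11^6 + 7·11^5 + 7·11^4 + 7·11^3 + 7·11^2 + 7·11 + 4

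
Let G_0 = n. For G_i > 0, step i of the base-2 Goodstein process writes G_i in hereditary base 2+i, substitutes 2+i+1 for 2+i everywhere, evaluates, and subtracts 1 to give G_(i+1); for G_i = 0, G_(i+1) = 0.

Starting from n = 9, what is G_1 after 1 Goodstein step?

81

9 —HB2→ 2^(2 + 1) + 1 —bump→ 3^(3 + 1) + 1 = 82 —(−1)→ 81
81 —HB3→ 3^(3 + 1) —bump→ 4^(4 + 1) = 1024 —(−1)→ 1023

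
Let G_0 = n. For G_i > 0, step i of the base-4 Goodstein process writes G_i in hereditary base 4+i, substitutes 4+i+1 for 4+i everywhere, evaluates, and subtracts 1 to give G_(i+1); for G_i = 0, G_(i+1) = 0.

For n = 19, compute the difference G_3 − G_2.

12

[0] 19 ≡ 4^2 + 3 (base 4). Lift 5: 28. −1: 27.
[1] 27 ≡ 5^2 + 2 (base 5). Lift 6: 38. −1: 37.
[2] 37 ≡ 6^2 + 1 (base 6). Lift 7: 50. −1: 49.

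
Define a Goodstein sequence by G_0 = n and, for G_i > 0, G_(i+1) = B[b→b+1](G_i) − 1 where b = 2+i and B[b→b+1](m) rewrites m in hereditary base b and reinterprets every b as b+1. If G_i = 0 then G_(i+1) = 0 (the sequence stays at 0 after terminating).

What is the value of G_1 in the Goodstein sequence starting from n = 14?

[0] 14 ≡ 2^(2 + 1) + 2^2 + 2 (base 2). Lift 3: 111. −1: 110.
[1] 110 ≡ 3^(3 + 1) + 3^3 + 2 (base 3). Lift 4: 1282. −1: 1281.

110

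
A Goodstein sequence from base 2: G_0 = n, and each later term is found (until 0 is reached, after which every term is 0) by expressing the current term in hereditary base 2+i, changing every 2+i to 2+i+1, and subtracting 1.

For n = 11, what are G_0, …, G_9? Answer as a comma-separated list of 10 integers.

11, 84, 1027, 15627, 279937, 5764801, 134217727, 2749609302, 70077777775, 1997331745490

G_0 = 11. HB_2(11) = 2^(2 + 1) + 2 + 1. Bump = 85. G_1 = 84.
G_1 = 84. HB_3(84) = 3^(3 + 1) + 3. Bump = 1028. G_2 = 1027.
G_2 = 1027. HB_4(1027) = 4^(4 + 1) + 3. Bump = 15628. G_3 = 15627.
G_3 = 15627. HB_5(15627) = 5^(5 + 1) + 2. Bump = 279938. G_4 = 279937.
G_4 = 279937. HB_6(279937) = 6^(6 + 1) + 1. Bump = 5764802. G_5 = 5764801.
G_5 = 5764801. HB_7(5764801) = 7^(7 + 1). Bump = 134217728. G_6 = 134217727.
G_6 = 134217727. HB_8(134217727) = 7·8^8 + 7·8^7 + 7·8^6 + 7·8^5 + 7·8^4 + 7·8^3 + 7·8^2 + 7·8 + 7. Bump = 2749609303. G_7 = 2749609302.
G_7 = 2749609302. HB_9(2749609302) = 7·9^9 + 7·9^7 + 7·9^6 + 7·9^5 + 7·9^4 + 7·9^3 + 7·9^2 + 7·9 + 6. Bump = 70077777776. G_8 = 70077777775.
G_8 = 70077777775. HB_10(70077777775) = 7·10^10 + 7·10^7 + 7·10^6 + 7·10^5 + 7·10^4 + 7·10^3 + 7·10^2 + 7·10 + 5. Bump = 1997331745491. G_9 = 1997331745490.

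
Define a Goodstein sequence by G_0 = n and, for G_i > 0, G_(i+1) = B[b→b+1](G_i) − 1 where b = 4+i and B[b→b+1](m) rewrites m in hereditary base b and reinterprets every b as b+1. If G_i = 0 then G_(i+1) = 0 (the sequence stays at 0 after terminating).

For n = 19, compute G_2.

i=0: 19 = 4^2 + 3 (b=4); 4→5: 5^2 + 3 = 28; 28−1 = 27
i=1: 27 = 5^2 + 2 (b=5); 5→6: 6^2 + 2 = 38; 38−1 = 37

37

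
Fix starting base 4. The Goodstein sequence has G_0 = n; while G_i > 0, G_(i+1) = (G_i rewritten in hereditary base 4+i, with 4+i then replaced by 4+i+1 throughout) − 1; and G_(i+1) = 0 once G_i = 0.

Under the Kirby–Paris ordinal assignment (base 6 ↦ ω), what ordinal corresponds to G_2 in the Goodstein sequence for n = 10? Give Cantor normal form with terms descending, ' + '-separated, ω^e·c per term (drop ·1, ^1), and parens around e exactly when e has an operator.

ω·2

base 4: 10 = 2·4 + 2; at 5: 2·5 + 2 = 12; next = 11
base 5: 11 = 2·5 + 1; at 6: 2·6 + 1 = 13; next = 12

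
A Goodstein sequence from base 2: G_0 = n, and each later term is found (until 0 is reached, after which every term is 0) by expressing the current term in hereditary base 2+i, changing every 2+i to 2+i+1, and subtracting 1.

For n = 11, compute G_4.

279937

step 0: 11 = 2^(2 + 1) + 2 + 1; sub 3 for 2: 3^(3 + 1) + 3 + 1; = 85; G_1 = 85−1 = 84
step 1: 84 = 3^(3 + 1) + 3; sub 4 for 3: 4^(4 + 1) + 4; = 1028; G_2 = 1028−1 = 1027
step 2: 1027 = 4^(4 + 1) + 3; sub 5 for 4: 5^(5 + 1) + 3; = 15628; G_3 = 15628−1 = 15627
step 3: 15627 = 5^(5 + 1) + 2; sub 6 for 5: 6^(6 + 1) + 2; = 279938; G_4 = 279938−1 = 279937
step 4: 279937 = 6^(6 + 1) + 1; sub 7 for 6: 7^(7 + 1) + 1; = 5764802; G_5 = 5764802−1 = 5764801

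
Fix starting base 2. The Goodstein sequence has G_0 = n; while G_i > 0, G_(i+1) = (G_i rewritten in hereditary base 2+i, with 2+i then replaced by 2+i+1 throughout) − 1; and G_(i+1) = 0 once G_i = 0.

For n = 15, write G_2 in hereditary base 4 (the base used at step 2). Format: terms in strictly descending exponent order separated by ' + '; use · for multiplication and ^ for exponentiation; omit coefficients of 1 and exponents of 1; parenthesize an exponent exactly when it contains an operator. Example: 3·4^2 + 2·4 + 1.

4^(4 + 1) + 4^4 + 3

G_0=15  [base 2] 2^(2 + 1) + 2^2 + 2 + 1  →[2↦3]→  3^(3 + 1) + 3^3 + 3 + 1 = 112  −1 ⇒ G_1=111
G_1=111  [base 3] 3^(3 + 1) + 3^3 + 3  →[3↦4]→  4^(4 + 1) + 4^4 + 4 = 1284  −1 ⇒ G_2=1283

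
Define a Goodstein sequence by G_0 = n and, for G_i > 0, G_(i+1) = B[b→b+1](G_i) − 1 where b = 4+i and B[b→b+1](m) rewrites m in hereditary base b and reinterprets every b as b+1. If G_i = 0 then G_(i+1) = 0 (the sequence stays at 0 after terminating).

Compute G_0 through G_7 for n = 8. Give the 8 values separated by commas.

G_0=8  [base 4] 2·4  →[4↦5]→  2·5 = 10  −1 ⇒ G_1=9
G_1=9  [base 5] 5 + 4  →[5↦6]→  6 + 4 = 10  −1 ⇒ G_2=9
G_2=9  [base 6] 6 + 3  →[6↦7]→  7 + 3 = 10  −1 ⇒ G_3=9
G_3=9  [base 7] 7 + 2  →[7↦8]→  8 + 2 = 10  −1 ⇒ G_4=9
G_4=9  [base 8] 8 + 1  →[8↦9]→  9 + 1 = 10  −1 ⇒ G_5=9
G_5=9  [base 9] 9  →[9↦10]→  10 = 10  −1 ⇒ G_6=9
G_6=9  [base 10] 9  →[10↦11]→  9 = 9  −1 ⇒ G_7=8

8, 9, 9, 9, 9, 9, 9, 8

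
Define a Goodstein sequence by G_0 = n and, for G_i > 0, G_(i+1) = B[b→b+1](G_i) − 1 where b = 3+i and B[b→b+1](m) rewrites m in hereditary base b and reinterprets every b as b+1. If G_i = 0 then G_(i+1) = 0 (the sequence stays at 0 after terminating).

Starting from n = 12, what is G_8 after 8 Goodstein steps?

step 0: 12 = 3^2 + 3; sub 4 for 3: 4^2 + 4; = 20; G_1 = 20−1 = 19
step 1: 19 = 4^2 + 3; sub 5 for 4: 5^2 + 3; = 28; G_2 = 28−1 = 27
step 2: 27 = 5^2 + 2; sub 6 for 5: 6^2 + 2; = 38; G_3 = 38−1 = 37
step 3: 37 = 6^2 + 1; sub 7 for 6: 7^2 + 1; = 50; G_4 = 50−1 = 49
step 4: 49 = 7^2; sub 8 for 7: 8^2; = 64; G_5 = 64−1 = 63
step 5: 63 = 7·8 + 7; sub 9 for 8: 7·9 + 7; = 70; G_6 = 70−1 = 69
step 6: 69 = 7·9 + 6; sub 10 for 9: 7·10 + 6; = 76; G_7 = 76−1 = 75
step 7: 75 = 7·10 + 5; sub 11 for 10: 7·11 + 5; = 82; G_8 = 82−1 = 81
step 8: 81 = 7·11 + 4; sub 12 for 11: 7·12 + 4; = 88; G_9 = 88−1 = 87

81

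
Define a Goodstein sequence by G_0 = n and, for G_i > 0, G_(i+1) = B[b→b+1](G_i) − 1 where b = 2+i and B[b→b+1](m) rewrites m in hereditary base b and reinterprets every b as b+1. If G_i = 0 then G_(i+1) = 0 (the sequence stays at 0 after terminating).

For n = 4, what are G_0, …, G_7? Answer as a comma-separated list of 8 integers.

4, 26, 41, 60, 83, 109, 139, 173

(0) 4|_2 = 2^2 ↦ 3^3|_3 = 27 ⇒ 26
(1) 26|_3 = 2·3^2 + 2·3 + 2 ↦ 2·4^2 + 2·4 + 2|_4 = 42 ⇒ 41
(2) 41|_4 = 2·4^2 + 2·4 + 1 ↦ 2·5^2 + 2·5 + 1|_5 = 61 ⇒ 60
(3) 60|_5 = 2·5^2 + 2·5 ↦ 2·6^2 + 2·6|_6 = 84 ⇒ 83
(4) 83|_6 = 2·6^2 + 6 + 5 ↦ 2·7^2 + 7 + 5|_7 = 110 ⇒ 109
(5) 109|_7 = 2·7^2 + 7 + 4 ↦ 2·8^2 + 8 + 4|_8 = 140 ⇒ 139
(6) 139|_8 = 2·8^2 + 8 + 3 ↦ 2·9^2 + 9 + 3|_9 = 174 ⇒ 173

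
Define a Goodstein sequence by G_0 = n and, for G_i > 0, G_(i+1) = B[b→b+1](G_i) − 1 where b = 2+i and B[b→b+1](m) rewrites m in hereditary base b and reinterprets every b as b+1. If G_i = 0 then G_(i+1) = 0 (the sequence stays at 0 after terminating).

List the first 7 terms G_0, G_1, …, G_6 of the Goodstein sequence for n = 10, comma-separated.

10, 83, 1025, 15625, 279935, 4215754, 84073323

base 2: 10 = 2^(2 + 1) + 2; at 3: 3^(3 + 1) + 3 = 84; next = 83
base 3: 83 = 3^(3 + 1) + 2; at 4: 4^(4 + 1) + 2 = 1026; next = 1025
base 4: 1025 = 4^(4 + 1) + 1; at 5: 5^(5 + 1) + 1 = 15626; next = 15625
base 5: 15625 = 5^(5 + 1); at 6: 6^(6 + 1) = 279936; next = 279935
base 6: 279935 = 5·6^6 + 5·6^5 + 5·6^4 + 5·6^3 + 5·6^2 + 5·6 + 5; at 7: 5·7^7 + 5·7^5 + 5·7^4 + 5·7^3 + 5·7^2 + 5·7 + 5 = 4215755; next = 4215754
base 7: 4215754 = 5·7^7 + 5·7^5 + 5·7^4 + 5·7^3 + 5·7^2 + 5·7 + 4; at 8: 5·8^8 + 5·8^5 + 5·8^4 + 5·8^3 + 5·8^2 + 5·8 + 4 = 84073324; next = 84073323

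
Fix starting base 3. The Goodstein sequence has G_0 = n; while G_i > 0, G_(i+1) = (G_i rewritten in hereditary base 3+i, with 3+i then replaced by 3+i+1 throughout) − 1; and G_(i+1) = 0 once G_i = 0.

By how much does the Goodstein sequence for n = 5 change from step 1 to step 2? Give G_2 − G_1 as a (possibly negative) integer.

0

i=0: 5 = 3 + 2 (b=3); 3→4: 4 + 2 = 6; 6−1 = 5
i=1: 5 = 4 + 1 (b=4); 4→5: 5 + 1 = 6; 6−1 = 5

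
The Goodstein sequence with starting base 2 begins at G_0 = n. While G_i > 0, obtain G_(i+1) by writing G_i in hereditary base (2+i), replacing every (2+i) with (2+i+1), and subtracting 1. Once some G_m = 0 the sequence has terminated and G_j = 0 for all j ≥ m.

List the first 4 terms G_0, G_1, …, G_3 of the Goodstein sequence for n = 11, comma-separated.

[0] 11 ≡ 2^(2 + 1) + 2 + 1 (base 2). Lift 3: 85. −1: 84.
[1] 84 ≡ 3^(3 + 1) + 3 (base 3). Lift 4: 1028. −1: 1027.
[2] 1027 ≡ 4^(4 + 1) + 3 (base 4). Lift 5: 15628. −1: 15627.

11, 84, 1027, 15627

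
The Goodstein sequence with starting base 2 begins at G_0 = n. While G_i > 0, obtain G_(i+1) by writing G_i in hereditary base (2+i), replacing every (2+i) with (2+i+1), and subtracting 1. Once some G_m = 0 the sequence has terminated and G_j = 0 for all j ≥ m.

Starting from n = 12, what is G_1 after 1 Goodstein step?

(0) 12|_2 = 2^(2 + 1) + 2^2 ↦ 3^(3 + 1) + 3^3|_3 = 108 ⇒ 107
(1) 107|_3 = 3^(3 + 1) + 2·3^2 + 2·3 + 2 ↦ 4^(4 + 1) + 2·4^2 + 2·4 + 2|_4 = 1066 ⇒ 1065

107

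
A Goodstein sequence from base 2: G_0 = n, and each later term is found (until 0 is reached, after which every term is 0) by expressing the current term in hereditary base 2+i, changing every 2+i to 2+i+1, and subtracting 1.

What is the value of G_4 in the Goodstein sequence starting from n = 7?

46657

G_0 = 7. HB_2(7) = 2^2 + 2 + 1. Bump = 31. G_1 = 30.
G_1 = 30. HB_3(30) = 3^3 + 3. Bump = 260. G_2 = 259.
G_2 = 259. HB_4(259) = 4^4 + 3. Bump = 3128. G_3 = 3127.
G_3 = 3127. HB_5(3127) = 5^5 + 2. Bump = 46658. G_4 = 46657.
G_4 = 46657. HB_6(46657) = 6^6 + 1. Bump = 823544. G_5 = 823543.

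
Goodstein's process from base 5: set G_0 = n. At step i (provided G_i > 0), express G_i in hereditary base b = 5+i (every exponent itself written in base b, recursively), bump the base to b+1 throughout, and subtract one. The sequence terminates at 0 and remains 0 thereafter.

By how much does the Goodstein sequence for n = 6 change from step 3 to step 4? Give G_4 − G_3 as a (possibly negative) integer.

i=0: 6 = 5 + 1 (b=5); 5→6: 6 + 1 = 7; 7−1 = 6
i=1: 6 = 6 (b=6); 6→7: 7 = 7; 7−1 = 6
i=2: 6 = 6 (b=7); 7→8: 6 = 6; 6−1 = 5
i=3: 5 = 5 (b=8); 8→9: 5 = 5; 5−1 = 4

-1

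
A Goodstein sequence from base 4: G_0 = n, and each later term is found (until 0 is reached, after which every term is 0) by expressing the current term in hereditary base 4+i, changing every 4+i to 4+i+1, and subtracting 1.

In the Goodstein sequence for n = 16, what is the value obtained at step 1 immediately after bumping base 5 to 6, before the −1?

base 4: 16 = 4^2; at 5: 5^2 = 25; next = 24
base 5: 24 = 4·5 + 4; at 6: 4·6 + 4 = 28; next = 27

28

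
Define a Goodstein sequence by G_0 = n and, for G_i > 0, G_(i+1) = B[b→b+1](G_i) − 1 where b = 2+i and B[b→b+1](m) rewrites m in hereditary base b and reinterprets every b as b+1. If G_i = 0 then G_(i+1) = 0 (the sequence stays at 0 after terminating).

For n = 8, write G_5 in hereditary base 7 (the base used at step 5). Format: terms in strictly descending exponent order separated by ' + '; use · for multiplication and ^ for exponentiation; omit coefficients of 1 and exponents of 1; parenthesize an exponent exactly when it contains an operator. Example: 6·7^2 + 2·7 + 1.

2·7^7 + 2·7^2 + 7 + 4

(0) 8|_2 = 2^(2 + 1) ↦ 3^(3 + 1)|_3 = 81 ⇒ 80
(1) 80|_3 = 2·3^3 + 2·3^2 + 2·3 + 2 ↦ 2·4^4 + 2·4^2 + 2·4 + 2|_4 = 554 ⇒ 553
(2) 553|_4 = 2·4^4 + 2·4^2 + 2·4 + 1 ↦ 2·5^5 + 2·5^2 + 2·5 + 1|_5 = 6311 ⇒ 6310
(3) 6310|_5 = 2·5^5 + 2·5^2 + 2·5 ↦ 2·6^6 + 2·6^2 + 2·6|_6 = 93396 ⇒ 93395
(4) 93395|_6 = 2·6^6 + 2·6^2 + 6 + 5 ↦ 2·7^7 + 2·7^2 + 7 + 5|_7 = 1647196 ⇒ 1647195
(5) 1647195|_7 = 2·7^7 + 2·7^2 + 7 + 4 ↦ 2·8^8 + 2·8^2 + 8 + 4|_8 = 33554572 ⇒ 33554571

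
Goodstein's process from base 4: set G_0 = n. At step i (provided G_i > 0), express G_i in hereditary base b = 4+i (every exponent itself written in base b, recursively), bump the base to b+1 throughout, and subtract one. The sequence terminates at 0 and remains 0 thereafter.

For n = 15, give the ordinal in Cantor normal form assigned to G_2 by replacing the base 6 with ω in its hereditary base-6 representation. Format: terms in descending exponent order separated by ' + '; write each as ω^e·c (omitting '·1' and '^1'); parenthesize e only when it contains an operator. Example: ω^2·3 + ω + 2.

ω·3 + 1

base 4: 15 = 3·4 + 3; at 5: 3·5 + 3 = 18; next = 17
base 5: 17 = 3·5 + 2; at 6: 3·6 + 2 = 20; next = 19
base 6: 19 = 3·6 + 1; at 7: 3·7 + 1 = 22; next = 21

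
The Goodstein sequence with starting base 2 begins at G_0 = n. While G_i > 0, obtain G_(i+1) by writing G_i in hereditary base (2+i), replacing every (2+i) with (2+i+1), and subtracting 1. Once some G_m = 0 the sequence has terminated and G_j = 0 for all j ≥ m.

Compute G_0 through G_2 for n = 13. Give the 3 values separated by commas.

13, 108, 1279

step 0: 13 = 2^(2 + 1) + 2^2 + 1; sub 3 for 2: 3^(3 + 1) + 3^3 + 1; = 109; G_1 = 109−1 = 108
step 1: 108 = 3^(3 + 1) + 3^3; sub 4 for 3: 4^(4 + 1) + 4^4; = 1280; G_2 = 1280−1 = 1279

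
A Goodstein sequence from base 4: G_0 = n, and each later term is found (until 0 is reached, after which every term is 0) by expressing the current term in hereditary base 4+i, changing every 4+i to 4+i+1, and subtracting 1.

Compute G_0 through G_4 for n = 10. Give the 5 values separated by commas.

10, 11, 12, 13, 13

(0) 10|_4 = 2·4 + 2 ↦ 2·5 + 2|_5 = 12 ⇒ 11
(1) 11|_5 = 2·5 + 1 ↦ 2·6 + 1|_6 = 13 ⇒ 12
(2) 12|_6 = 2·6 ↦ 2·7|_7 = 14 ⇒ 13
(3) 13|_7 = 7 + 6 ↦ 8 + 6|_8 = 14 ⇒ 13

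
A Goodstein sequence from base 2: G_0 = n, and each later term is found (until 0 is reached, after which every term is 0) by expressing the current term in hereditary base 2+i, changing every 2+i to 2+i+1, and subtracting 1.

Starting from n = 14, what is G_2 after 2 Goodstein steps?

1281

G_0 = 14. HB_2(14) = 2^(2 + 1) + 2^2 + 2. Bump = 111. G_1 = 110.
G_1 = 110. HB_3(110) = 3^(3 + 1) + 3^3 + 2. Bump = 1282. G_2 = 1281.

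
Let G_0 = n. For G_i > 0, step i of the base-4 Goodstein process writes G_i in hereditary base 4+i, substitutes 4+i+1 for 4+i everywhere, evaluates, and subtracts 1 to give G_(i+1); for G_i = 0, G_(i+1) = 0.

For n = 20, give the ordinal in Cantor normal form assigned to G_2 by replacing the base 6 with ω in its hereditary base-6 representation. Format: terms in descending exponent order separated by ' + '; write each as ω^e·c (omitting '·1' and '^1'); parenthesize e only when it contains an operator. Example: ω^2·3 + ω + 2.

ω^2 + 3

step 0: 20 = 4^2 + 4; sub 5 for 4: 5^2 + 5; = 30; G_1 = 30−1 = 29
step 1: 29 = 5^2 + 4; sub 6 for 5: 6^2 + 4; = 40; G_2 = 40−1 = 39
step 2: 39 = 6^2 + 3; sub 7 for 6: 7^2 + 3; = 52; G_3 = 52−1 = 51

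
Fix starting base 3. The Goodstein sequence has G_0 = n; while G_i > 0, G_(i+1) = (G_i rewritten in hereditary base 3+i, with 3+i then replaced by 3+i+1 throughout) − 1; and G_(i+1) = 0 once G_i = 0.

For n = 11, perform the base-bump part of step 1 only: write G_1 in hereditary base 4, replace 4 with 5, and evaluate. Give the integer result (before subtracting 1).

26

G_0 = 11. HB_3(11) = 3^2 + 2. Bump = 18. G_1 = 17.
G_1 = 17. HB_4(17) = 4^2 + 1. Bump = 26. G_2 = 25.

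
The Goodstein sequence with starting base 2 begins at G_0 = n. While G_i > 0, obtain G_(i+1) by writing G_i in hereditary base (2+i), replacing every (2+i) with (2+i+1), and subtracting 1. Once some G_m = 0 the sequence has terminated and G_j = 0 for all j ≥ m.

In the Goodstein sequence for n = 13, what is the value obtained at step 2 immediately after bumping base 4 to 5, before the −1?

(0) 13|_2 = 2^(2 + 1) + 2^2 + 1 ↦ 3^(3 + 1) + 3^3 + 1|_3 = 109 ⇒ 108
(1) 108|_3 = 3^(3 + 1) + 3^3 ↦ 4^(4 + 1) + 4^4|_4 = 1280 ⇒ 1279
(2) 1279|_4 = 4^(4 + 1) + 3·4^3 + 3·4^2 + 3·4 + 3 ↦ 5^(5 + 1) + 3·5^3 + 3·5^2 + 3·5 + 3|_5 = 16093 ⇒ 16092

16093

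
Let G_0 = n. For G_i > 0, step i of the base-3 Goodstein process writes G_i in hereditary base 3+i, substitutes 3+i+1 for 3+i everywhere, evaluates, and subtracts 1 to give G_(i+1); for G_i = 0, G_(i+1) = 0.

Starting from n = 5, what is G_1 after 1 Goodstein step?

i=0: 5 = 3 + 2 (b=3); 3→4: 4 + 2 = 6; 6−1 = 5
i=1: 5 = 4 + 1 (b=4); 4→5: 5 + 1 = 6; 6−1 = 5

5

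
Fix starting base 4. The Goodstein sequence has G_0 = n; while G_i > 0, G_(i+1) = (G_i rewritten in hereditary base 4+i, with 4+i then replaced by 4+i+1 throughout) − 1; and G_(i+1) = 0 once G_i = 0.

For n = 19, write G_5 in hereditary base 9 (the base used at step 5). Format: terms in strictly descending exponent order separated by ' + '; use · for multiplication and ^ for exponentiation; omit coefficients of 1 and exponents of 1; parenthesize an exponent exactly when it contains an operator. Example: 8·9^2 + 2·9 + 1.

[0] 19 ≡ 4^2 + 3 (base 4). Lift 5: 28. −1: 27.
[1] 27 ≡ 5^2 + 2 (base 5). Lift 6: 38. −1: 37.
[2] 37 ≡ 6^2 + 1 (base 6). Lift 7: 50. −1: 49.
[3] 49 ≡ 7^2 (base 7). Lift 8: 64. −1: 63.
[4] 63 ≡ 7·8 + 7 (base 8). Lift 9: 70. −1: 69.
[5] 69 ≡ 7·9 + 6 (base 9). Lift 10: 76. −1: 75.

7·9 + 6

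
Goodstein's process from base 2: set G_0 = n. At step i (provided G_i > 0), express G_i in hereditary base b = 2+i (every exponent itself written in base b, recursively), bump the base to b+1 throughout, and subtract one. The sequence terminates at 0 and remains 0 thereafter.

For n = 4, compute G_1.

26

step 0: 4 = 2^2; sub 3 for 2: 3^3; = 27; G_1 = 27−1 = 26
step 1: 26 = 2·3^2 + 2·3 + 2; sub 4 for 3: 2·4^2 + 2·4 + 2; = 42; G_2 = 42−1 = 41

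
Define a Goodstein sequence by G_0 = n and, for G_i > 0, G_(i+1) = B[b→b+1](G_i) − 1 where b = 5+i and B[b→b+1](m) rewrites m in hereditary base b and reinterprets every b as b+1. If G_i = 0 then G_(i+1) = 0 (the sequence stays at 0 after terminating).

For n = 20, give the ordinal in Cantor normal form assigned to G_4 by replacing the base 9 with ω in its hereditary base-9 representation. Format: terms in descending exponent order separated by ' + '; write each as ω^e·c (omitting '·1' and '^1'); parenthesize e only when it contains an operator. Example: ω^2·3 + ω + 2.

G_0 = 20. HB_5(20) = 4·5. Bump = 24. G_1 = 23.
G_1 = 23. HB_6(23) = 3·6 + 5. Bump = 26. G_2 = 25.
G_2 = 25. HB_7(25) = 3·7 + 4. Bump = 28. G_3 = 27.
G_3 = 27. HB_8(27) = 3·8 + 3. Bump = 30. G_4 = 29.
G_4 = 29. HB_9(29) = 3·9 + 2. Bump = 32. G_5 = 31.

ω·3 + 2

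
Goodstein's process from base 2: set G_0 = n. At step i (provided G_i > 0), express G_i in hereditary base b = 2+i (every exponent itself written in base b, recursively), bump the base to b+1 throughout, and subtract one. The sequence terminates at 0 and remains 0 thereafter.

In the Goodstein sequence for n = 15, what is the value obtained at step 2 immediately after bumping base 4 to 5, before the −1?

step 0: 15 = 2^(2 + 1) + 2^2 + 2 + 1; sub 3 for 2: 3^(3 + 1) + 3^3 + 3 + 1; = 112; G_1 = 112−1 = 111
step 1: 111 = 3^(3 + 1) + 3^3 + 3; sub 4 for 3: 4^(4 + 1) + 4^4 + 4; = 1284; G_2 = 1284−1 = 1283
step 2: 1283 = 4^(4 + 1) + 4^4 + 3; sub 5 for 4: 5^(5 + 1) + 5^5 + 3; = 18753; G_3 = 18753−1 = 18752

18753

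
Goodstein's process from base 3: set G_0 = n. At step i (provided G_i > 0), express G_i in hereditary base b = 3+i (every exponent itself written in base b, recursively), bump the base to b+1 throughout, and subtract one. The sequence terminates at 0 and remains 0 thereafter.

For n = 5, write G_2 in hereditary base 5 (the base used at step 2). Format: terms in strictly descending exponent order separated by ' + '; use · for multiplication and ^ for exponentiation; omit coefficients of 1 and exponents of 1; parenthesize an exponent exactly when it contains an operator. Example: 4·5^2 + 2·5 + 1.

base 3: 5 = 3 + 2; at 4: 4 + 2 = 6; next = 5
base 4: 5 = 4 + 1; at 5: 5 + 1 = 6; next = 5
base 5: 5 = 5; at 6: 6 = 6; next = 5

5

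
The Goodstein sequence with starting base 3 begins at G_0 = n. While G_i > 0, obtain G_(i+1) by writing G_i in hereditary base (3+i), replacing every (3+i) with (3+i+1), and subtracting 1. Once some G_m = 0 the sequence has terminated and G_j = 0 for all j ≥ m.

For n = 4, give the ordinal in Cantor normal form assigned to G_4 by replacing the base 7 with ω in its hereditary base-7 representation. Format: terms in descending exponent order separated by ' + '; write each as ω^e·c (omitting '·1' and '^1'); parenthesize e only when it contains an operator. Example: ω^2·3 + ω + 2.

4 —HB3→ 3 + 1 —bump→ 4 + 1 = 5 —(−1)→ 4
4 —HB4→ 4 —bump→ 5 = 5 —(−1)→ 4
4 —HB5→ 4 —bump→ 4 = 4 —(−1)→ 3
3 —HB6→ 3 —bump→ 3 = 3 —(−1)→ 2
2 —HB7→ 2 —bump→ 2 = 2 —(−1)→ 1

2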